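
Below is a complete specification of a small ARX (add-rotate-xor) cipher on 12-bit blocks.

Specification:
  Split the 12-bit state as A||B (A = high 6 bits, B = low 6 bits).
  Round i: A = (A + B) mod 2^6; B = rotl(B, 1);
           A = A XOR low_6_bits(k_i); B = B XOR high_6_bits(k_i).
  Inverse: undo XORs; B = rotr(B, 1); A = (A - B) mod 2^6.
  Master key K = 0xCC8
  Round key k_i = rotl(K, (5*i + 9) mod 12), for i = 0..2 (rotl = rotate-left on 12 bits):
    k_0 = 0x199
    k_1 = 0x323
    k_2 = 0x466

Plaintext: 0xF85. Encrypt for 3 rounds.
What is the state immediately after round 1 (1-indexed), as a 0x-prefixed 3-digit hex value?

s_0 = plaintext = 0xF85
s_1 = Round(s_0, k_0) = 0x68C
s_2 = Round(s_1, k_1) = 0x154
s_3 = Round(s_2, k_2) = 0xFF9

0x68C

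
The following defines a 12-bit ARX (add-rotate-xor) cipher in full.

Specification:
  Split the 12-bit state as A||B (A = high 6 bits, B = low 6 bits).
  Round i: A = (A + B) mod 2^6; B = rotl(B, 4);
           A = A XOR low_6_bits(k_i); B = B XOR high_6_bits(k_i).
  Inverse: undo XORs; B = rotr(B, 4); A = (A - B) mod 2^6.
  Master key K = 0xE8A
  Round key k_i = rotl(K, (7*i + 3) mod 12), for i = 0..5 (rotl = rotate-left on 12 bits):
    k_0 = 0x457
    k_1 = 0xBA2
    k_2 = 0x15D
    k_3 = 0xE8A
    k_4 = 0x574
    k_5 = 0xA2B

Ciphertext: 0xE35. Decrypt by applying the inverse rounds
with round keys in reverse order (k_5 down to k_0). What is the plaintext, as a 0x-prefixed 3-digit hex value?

s_0 = ciphertext = 0xE35
s_1 = InvRound(s_0, k_5) = 0x7B5
s_2 = InvRound(s_1, k_4) = 0xA02
s_3 = InvRound(s_2, k_3) = 0xFE3
s_4 = InvRound(s_3, k_2) = 0x21A
s_5 = InvRound(s_4, k_1) = 0x5D3
s_6 = InvRound(s_5, k_0) = 0xE08

0xE08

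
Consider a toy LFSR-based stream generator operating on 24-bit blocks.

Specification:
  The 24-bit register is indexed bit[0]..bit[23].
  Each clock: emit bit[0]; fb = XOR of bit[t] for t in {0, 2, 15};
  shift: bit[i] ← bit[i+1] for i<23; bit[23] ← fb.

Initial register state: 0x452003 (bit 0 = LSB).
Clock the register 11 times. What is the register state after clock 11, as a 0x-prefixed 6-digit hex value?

reg_0 = 0x452003
clock 1: out=1, reg = 0xA29001
clock 2: out=1, reg = 0x514800
clock 3: out=0, reg = 0x28A400
clock 4: out=0, reg = 0x945200
clock 5: out=0, reg = 0x4A2900
clock 6: out=0, reg = 0x251480
clock 7: out=0, reg = 0x128A40
clock 8: out=0, reg = 0x894520
clock 9: out=0, reg = 0x44A290
clock 10: out=0, reg = 0xA25148
clock 11: out=0, reg = 0x5128A4

0x5128A4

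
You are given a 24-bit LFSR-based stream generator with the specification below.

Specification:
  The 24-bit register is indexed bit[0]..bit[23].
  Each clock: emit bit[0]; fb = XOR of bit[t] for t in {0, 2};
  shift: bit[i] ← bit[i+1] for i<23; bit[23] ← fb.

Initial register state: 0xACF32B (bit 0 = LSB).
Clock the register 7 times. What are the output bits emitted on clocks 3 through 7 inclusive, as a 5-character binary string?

01010

reg_0 = 0xACF32B
clock 1: out=1, reg = 0xD67995
clock 2: out=1, reg = 0x6B3CCA
clock 3: out=0, reg = 0x359E65
clock 4: out=1, reg = 0x1ACF32
clock 5: out=0, reg = 0x0D6799
clock 6: out=1, reg = 0x86B3CC
clock 7: out=0, reg = 0xC359E6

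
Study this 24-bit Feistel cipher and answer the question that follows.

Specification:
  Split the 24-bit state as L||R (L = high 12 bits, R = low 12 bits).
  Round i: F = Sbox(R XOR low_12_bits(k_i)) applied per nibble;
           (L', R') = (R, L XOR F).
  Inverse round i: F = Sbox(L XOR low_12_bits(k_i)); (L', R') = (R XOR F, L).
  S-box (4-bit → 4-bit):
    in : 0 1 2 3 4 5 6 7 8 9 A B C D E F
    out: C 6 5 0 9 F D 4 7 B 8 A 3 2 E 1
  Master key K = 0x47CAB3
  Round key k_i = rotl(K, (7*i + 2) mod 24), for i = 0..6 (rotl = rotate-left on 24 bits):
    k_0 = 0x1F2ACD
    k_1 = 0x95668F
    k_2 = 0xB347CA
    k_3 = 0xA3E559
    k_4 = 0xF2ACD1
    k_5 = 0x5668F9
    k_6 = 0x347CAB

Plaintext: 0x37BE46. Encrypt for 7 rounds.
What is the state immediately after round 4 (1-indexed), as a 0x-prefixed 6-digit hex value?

0x2149AA

s_0 = plaintext = 0x37BE46
s_1 = Round(s_0, k_0) = 0xE46A01
s_2 = Round(s_1, k_1) = 0xA01D38
s_3 = Round(s_2, k_2) = 0xD38214
s_4 = Round(s_3, k_3) = 0x2149AA
s_5 = Round(s_4, k_4) = 0x9AAD5E
s_6 = Round(s_5, k_5) = 0xD5E62E
s_7 = Round(s_6, k_6) = 0x62E521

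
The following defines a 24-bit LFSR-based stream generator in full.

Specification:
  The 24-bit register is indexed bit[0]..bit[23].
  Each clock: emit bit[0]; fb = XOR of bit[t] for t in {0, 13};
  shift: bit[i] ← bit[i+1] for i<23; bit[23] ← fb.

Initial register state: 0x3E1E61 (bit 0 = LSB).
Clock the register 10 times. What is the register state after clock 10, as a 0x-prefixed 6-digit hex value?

reg_0 = 0x3E1E61
clock 1: out=1, reg = 0x9F0F30
clock 2: out=0, reg = 0x4F8798
clock 3: out=0, reg = 0x27C3CC
clock 4: out=0, reg = 0x13E1E6
clock 5: out=0, reg = 0x89F0F3
clock 6: out=1, reg = 0x44F879
clock 7: out=1, reg = 0x227C3C
clock 8: out=0, reg = 0x913E1E
clock 9: out=0, reg = 0xC89F0F
clock 10: out=1, reg = 0xE44F87

0xE44F87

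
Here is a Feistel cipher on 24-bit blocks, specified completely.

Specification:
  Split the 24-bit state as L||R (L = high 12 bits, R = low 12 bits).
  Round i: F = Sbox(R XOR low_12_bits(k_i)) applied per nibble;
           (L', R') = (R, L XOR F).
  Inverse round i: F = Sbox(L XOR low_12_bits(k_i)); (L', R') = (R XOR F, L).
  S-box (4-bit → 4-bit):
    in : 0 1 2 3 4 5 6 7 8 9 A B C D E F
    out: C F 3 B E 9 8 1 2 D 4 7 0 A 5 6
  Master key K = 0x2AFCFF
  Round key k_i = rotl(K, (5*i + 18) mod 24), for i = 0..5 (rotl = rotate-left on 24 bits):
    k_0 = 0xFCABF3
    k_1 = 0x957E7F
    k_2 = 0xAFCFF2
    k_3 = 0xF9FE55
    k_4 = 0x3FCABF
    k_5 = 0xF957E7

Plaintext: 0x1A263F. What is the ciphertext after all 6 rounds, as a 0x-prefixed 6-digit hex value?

0x59019C

s_0 = plaintext = 0x1A263F
s_1 = Round(s_0, k_0) = 0x63FBA2
s_2 = Round(s_1, k_1) = 0xBA2F95
s_3 = Round(s_2, k_2) = 0xF95723
s_4 = Round(s_3, k_3) = 0x72328D
s_5 = Round(s_4, k_4) = 0x28D590
s_6 = Round(s_5, k_5) = 0x59019C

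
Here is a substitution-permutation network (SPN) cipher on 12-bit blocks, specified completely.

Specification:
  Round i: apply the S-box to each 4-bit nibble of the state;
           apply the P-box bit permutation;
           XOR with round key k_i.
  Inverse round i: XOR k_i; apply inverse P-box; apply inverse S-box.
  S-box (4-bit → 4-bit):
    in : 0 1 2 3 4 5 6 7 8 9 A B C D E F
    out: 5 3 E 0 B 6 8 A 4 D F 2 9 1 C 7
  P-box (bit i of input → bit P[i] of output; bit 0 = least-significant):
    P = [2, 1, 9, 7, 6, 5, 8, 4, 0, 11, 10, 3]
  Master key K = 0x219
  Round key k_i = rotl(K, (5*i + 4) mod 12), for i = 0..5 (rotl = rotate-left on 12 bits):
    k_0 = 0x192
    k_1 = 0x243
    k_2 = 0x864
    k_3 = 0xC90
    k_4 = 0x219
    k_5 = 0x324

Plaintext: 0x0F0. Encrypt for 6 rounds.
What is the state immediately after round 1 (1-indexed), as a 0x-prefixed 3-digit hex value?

0x6F7

s_0 = plaintext = 0x0F0
s_1 = Round(s_0, k_0) = 0x6F7
s_2 = Round(s_1, k_1) = 0x3A9
s_3 = Round(s_2, k_2) = 0xB90
s_4 = Round(s_3, k_3) = 0x7C4
s_5 = Round(s_4, k_4) = 0xAC7
s_6 = Round(s_5, k_5) = 0xFFF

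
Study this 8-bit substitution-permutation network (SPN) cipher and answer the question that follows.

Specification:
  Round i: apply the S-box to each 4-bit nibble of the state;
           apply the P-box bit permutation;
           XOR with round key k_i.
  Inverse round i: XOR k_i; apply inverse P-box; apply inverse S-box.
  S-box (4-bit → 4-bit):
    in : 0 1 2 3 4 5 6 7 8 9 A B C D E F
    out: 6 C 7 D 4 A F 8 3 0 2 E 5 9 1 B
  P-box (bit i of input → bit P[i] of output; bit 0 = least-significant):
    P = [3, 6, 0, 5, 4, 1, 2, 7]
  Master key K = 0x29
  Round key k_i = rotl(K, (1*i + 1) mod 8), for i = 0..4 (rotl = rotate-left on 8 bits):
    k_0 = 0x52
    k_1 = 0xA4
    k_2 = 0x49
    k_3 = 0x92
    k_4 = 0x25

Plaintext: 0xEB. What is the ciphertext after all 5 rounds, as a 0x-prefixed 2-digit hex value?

s_0 = plaintext = 0xEB
s_1 = Round(s_0, k_0) = 0x23
s_2 = Round(s_1, k_1) = 0x9B
s_3 = Round(s_2, k_2) = 0x28
s_4 = Round(s_3, k_3) = 0xCC
s_5 = Round(s_4, k_4) = 0x38

0x38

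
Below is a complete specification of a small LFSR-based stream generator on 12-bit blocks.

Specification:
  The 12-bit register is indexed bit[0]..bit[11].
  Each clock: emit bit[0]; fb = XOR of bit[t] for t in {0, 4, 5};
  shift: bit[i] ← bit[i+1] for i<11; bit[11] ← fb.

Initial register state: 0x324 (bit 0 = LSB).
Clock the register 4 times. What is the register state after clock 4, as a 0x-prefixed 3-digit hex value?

reg_0 = 0x324
clock 1: out=0, reg = 0x992
clock 2: out=0, reg = 0xCC9
clock 3: out=1, reg = 0xE64
clock 4: out=0, reg = 0xF32

0xF32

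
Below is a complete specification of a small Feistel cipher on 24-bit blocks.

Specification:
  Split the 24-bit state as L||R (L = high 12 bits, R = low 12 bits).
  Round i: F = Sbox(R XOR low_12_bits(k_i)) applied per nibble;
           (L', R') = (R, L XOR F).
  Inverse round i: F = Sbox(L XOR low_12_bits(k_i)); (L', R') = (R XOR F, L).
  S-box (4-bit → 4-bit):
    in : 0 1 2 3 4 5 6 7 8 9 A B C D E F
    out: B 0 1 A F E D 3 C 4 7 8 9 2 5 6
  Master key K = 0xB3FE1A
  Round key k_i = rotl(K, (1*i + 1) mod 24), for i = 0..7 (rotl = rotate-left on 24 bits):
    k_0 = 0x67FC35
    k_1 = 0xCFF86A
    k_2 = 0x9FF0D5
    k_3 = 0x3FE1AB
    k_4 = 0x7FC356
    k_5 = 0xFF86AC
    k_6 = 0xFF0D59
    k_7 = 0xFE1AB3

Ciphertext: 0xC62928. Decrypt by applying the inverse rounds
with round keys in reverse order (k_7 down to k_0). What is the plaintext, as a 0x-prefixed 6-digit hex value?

0x3467C4

s_0 = ciphertext = 0xC62928
s_1 = InvRound(s_0, k_7) = 0x408C62
s_2 = InvRound(s_1, k_6) = 0x882408
s_3 = InvRound(s_2, k_5) = 0x11D882
s_4 = InvRound(s_3, k_4) = 0x97A11D
s_5 = InvRound(s_4, k_3) = 0xD3D97A
s_6 = InvRound(s_5, k_2) = 0xB26D3D
s_7 = InvRound(s_6, k_1) = 0x7C4B26
s_8 = InvRound(s_7, k_0) = 0x3467C4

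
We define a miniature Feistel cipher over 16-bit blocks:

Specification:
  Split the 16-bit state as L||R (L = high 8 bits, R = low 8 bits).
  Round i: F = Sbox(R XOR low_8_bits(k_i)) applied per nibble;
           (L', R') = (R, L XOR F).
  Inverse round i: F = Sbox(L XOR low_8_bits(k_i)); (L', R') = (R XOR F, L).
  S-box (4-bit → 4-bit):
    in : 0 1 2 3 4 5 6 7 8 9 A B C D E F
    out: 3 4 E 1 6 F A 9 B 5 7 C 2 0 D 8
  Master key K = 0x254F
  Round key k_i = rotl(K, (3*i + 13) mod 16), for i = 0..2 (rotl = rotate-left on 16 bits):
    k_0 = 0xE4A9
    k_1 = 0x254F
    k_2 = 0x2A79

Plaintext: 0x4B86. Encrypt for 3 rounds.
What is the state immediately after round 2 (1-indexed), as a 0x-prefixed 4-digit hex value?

s_0 = plaintext = 0x4B86
s_1 = Round(s_0, k_0) = 0x86A3
s_2 = Round(s_1, k_1) = 0xA354
s_3 = Round(s_2, k_2) = 0x5443

0xA354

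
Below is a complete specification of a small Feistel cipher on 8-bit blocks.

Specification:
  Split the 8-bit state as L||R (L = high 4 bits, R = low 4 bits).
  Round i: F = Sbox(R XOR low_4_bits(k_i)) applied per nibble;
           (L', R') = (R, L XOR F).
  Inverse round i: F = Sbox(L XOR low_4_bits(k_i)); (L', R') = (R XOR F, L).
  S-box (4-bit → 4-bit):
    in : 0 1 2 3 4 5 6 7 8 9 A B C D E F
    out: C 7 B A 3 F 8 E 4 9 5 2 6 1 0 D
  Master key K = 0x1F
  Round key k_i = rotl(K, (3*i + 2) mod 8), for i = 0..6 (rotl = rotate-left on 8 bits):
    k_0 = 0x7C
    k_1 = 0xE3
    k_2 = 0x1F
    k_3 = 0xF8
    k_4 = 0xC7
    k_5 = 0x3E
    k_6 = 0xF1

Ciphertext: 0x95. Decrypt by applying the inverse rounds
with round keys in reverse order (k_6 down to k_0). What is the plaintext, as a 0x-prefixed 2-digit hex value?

0x13

s_0 = ciphertext = 0x95
s_1 = InvRound(s_0, k_6) = 0x19
s_2 = InvRound(s_1, k_5) = 0x41
s_3 = InvRound(s_2, k_4) = 0xB4
s_4 = InvRound(s_3, k_3) = 0xEB
s_5 = InvRound(s_4, k_2) = 0xCE
s_6 = InvRound(s_5, k_1) = 0x3C
s_7 = InvRound(s_6, k_0) = 0x13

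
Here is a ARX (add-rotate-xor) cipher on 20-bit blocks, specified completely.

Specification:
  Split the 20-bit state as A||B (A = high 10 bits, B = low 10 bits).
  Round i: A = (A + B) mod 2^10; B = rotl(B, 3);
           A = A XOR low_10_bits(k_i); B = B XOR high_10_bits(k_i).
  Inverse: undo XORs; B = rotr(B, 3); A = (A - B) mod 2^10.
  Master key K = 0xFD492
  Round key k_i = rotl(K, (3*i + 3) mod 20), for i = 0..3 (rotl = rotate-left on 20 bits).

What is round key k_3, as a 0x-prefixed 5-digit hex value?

K = 0xFD492
k_0 = rotl(K, (3*0+3) mod 20) = rotl(K, 3) = 0xEA497
k_1 = rotl(K, (3*1+3) mod 20) = rotl(K, 6) = 0x524BF
k_2 = rotl(K, (3*2+3) mod 20) = rotl(K, 9) = 0x925FA
k_3 = rotl(K, (3*3+3) mod 20) = rotl(K, 12) = 0x92FD4

0x92FD4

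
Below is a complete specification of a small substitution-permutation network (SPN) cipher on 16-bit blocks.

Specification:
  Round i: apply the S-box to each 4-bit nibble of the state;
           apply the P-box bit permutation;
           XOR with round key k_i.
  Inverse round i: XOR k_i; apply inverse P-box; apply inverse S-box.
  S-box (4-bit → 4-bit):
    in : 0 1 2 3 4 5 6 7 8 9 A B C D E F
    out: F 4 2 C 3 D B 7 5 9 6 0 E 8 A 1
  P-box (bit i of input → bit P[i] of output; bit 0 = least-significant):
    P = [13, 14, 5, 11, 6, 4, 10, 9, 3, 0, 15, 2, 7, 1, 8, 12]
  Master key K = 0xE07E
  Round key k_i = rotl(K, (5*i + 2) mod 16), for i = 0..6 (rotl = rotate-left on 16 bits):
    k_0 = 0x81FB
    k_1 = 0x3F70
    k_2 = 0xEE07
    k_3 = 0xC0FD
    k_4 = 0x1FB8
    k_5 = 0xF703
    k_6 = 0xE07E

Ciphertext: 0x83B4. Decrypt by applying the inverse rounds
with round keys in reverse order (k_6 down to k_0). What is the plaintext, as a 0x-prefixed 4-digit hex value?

0x3952

s_0 = ciphertext = 0x83B4
s_1 = InvRound(s_0, k_6) = 0x7F94
s_2 = InvRound(s_1, k_5) = 0x4C2D
s_3 = InvRound(s_2, k_4) = 0x5EE2
s_4 = InvRound(s_3, k_3) = 0xE0CD
s_5 = InvRound(s_4, k_2) = 0x4F5D
s_6 = InvRound(s_5, k_1) = 0xD6B7
s_7 = InvRound(s_6, k_0) = 0x3952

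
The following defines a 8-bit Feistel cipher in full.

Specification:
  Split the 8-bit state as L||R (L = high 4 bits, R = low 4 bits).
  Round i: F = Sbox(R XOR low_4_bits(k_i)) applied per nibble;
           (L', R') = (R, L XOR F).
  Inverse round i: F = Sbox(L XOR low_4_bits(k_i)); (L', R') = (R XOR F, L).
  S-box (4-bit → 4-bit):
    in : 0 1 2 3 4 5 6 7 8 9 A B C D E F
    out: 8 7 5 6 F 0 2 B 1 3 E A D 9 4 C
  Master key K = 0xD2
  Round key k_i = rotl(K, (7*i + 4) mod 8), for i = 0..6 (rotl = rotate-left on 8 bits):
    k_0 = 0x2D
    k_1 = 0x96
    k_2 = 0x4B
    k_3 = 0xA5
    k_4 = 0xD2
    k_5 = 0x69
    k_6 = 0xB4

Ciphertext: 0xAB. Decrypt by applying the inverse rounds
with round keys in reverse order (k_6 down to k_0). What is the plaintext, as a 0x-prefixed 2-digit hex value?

0x39

s_0 = ciphertext = 0xAB
s_1 = InvRound(s_0, k_6) = 0xFA
s_2 = InvRound(s_1, k_5) = 0x8F
s_3 = InvRound(s_2, k_4) = 0x18
s_4 = InvRound(s_3, k_3) = 0x71
s_5 = InvRound(s_4, k_2) = 0xC7
s_6 = InvRound(s_5, k_1) = 0x9C
s_7 = InvRound(s_6, k_0) = 0x39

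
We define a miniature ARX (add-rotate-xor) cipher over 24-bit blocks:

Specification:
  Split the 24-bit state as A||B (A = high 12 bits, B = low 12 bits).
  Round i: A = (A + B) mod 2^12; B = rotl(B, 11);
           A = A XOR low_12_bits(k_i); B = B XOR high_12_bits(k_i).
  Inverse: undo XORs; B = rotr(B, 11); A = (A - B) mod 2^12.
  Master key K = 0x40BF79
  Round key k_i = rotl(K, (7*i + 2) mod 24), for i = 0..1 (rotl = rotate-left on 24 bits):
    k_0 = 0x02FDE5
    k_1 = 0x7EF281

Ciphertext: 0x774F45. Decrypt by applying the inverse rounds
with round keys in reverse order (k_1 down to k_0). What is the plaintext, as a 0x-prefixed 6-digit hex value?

s_0 = ciphertext = 0x774F45
s_1 = InvRound(s_0, k_1) = 0x4A0155
s_2 = InvRound(s_1, k_0) = 0x6512F4

0x6512F4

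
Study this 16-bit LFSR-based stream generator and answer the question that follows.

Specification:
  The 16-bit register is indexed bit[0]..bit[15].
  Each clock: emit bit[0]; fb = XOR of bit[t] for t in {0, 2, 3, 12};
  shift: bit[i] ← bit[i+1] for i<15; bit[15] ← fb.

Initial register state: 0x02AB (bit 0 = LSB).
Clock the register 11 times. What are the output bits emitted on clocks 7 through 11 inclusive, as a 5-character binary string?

01010

reg_0 = 0x02AB
clock 1: out=1, reg = 0x0155
clock 2: out=1, reg = 0x00AA
clock 3: out=0, reg = 0x8055
clock 4: out=1, reg = 0x402A
clock 5: out=0, reg = 0xA015
clock 6: out=1, reg = 0x500A
clock 7: out=0, reg = 0x2805
clock 8: out=1, reg = 0x1402
clock 9: out=0, reg = 0x8A01
clock 10: out=1, reg = 0xC500
clock 11: out=0, reg = 0x6280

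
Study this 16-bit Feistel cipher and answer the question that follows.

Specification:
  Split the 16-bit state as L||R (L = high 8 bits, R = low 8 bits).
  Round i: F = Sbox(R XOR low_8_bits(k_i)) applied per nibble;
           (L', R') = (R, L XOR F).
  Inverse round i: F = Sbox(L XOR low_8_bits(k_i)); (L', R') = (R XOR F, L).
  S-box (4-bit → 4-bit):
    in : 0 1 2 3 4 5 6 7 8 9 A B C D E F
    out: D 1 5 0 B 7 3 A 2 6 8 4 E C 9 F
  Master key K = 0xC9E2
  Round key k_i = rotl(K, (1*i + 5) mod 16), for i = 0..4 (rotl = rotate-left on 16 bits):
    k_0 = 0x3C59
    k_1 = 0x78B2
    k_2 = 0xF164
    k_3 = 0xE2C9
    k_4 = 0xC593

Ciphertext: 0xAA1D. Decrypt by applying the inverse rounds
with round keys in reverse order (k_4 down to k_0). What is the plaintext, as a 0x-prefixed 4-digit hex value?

s_0 = ciphertext = 0xAA1D
s_1 = InvRound(s_0, k_4) = 0x1BAA
s_2 = InvRound(s_1, k_3) = 0x6F1B
s_3 = InvRound(s_2, k_2) = 0xCF6F
s_4 = InvRound(s_3, k_1) = 0xC3CF
s_5 = InvRound(s_4, k_0) = 0xA7C3

0xA7C3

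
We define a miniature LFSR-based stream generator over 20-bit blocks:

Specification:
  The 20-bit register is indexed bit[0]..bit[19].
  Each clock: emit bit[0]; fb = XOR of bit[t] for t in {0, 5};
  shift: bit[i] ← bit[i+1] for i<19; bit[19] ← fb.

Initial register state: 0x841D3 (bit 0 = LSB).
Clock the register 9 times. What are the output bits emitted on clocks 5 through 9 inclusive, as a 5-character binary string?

10111

reg_0 = 0x841D3
clock 1: out=1, reg = 0xC20E9
clock 2: out=1, reg = 0x61074
clock 3: out=0, reg = 0xB083A
clock 4: out=0, reg = 0xD841D
clock 5: out=1, reg = 0xEC20E
clock 6: out=0, reg = 0x76107
clock 7: out=1, reg = 0xBB083
clock 8: out=1, reg = 0xDD841
clock 9: out=1, reg = 0xEEC20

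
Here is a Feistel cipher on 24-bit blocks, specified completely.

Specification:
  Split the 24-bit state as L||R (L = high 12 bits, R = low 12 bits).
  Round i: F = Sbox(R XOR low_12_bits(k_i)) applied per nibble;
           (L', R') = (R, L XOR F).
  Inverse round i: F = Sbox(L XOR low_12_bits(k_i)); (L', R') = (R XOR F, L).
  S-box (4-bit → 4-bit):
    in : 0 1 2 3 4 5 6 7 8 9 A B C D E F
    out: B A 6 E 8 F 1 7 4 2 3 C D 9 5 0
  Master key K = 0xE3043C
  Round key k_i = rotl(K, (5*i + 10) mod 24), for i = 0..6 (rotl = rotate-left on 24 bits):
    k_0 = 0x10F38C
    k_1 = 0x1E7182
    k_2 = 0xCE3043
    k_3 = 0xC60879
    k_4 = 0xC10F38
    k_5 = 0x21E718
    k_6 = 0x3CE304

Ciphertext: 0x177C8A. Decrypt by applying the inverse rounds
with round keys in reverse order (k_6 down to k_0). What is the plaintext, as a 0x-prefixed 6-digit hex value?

0xE7EB56

s_0 = ciphertext = 0x177C8A
s_1 = InvRound(s_0, k_6) = 0xAF4177
s_2 = InvRound(s_1, k_5) = 0x82AAF4
s_3 = InvRound(s_2, k_4) = 0xD5282A
s_4 = InvRound(s_3, k_3) = 0x746D52
s_5 = InvRound(s_4, k_2) = 0xAED746
s_6 = InvRound(s_5, k_1) = 0xB56AED
s_7 = InvRound(s_6, k_0) = 0xE7EB56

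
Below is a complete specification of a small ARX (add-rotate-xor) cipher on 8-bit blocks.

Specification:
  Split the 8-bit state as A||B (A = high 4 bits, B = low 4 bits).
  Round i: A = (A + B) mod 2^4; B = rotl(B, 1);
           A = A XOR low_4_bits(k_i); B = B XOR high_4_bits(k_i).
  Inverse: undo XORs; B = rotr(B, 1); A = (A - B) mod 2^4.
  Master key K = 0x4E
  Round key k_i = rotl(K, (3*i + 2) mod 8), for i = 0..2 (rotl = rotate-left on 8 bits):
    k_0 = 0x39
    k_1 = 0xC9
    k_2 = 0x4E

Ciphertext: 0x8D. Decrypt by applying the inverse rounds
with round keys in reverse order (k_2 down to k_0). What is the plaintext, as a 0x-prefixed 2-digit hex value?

s_0 = ciphertext = 0x8D
s_1 = InvRound(s_0, k_2) = 0xAC
s_2 = InvRound(s_1, k_1) = 0x30
s_3 = InvRound(s_2, k_0) = 0x19

0x19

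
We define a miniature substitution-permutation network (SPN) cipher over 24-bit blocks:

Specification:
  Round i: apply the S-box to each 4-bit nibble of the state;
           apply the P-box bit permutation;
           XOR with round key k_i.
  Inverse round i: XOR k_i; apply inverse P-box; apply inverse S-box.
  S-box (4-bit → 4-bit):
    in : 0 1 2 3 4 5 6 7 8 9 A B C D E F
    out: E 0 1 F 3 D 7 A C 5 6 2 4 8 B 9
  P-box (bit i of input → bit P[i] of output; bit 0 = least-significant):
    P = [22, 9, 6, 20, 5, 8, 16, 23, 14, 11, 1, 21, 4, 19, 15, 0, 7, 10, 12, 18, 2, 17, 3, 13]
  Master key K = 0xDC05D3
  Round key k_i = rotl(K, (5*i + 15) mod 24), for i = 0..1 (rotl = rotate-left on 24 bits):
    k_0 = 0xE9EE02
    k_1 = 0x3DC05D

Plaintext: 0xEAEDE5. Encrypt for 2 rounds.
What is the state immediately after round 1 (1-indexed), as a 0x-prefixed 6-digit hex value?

s_0 = plaintext = 0xEAEDE5
s_1 = Round(s_0, k_0) = 0x13DB77
s_2 = Round(s_1, k_1) = 0xA9DFDC

0x13DB77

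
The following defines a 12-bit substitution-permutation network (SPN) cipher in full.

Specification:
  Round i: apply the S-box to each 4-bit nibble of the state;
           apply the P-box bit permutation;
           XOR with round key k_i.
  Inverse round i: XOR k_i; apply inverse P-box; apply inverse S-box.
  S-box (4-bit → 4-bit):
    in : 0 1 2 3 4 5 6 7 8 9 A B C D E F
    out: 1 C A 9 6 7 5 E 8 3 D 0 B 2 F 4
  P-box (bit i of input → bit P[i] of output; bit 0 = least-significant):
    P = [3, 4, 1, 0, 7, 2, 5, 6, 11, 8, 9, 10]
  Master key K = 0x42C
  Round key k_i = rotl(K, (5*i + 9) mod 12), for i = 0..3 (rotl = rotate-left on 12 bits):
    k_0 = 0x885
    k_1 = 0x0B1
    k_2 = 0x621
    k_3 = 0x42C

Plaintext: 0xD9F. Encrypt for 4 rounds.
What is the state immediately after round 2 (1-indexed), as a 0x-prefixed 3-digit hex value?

0x938

s_0 = plaintext = 0xD9F
s_1 = Round(s_0, k_0) = 0x903
s_2 = Round(s_1, k_1) = 0x938
s_3 = Round(s_2, k_2) = 0xFE0
s_4 = Round(s_3, k_3) = 0x6C0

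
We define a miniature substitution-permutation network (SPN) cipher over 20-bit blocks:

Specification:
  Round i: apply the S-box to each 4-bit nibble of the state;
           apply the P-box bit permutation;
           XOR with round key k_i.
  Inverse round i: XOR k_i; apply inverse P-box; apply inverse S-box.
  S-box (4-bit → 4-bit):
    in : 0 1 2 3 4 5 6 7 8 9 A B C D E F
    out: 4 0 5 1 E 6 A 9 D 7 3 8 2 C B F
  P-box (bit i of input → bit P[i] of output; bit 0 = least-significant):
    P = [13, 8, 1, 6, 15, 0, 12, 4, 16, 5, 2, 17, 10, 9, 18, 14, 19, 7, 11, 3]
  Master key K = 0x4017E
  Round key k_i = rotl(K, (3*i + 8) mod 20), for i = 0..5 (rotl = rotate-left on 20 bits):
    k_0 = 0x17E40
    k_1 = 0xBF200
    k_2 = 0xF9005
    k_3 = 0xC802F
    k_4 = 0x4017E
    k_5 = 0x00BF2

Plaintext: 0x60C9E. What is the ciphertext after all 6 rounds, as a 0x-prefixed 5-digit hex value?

0x33208

s_0 = plaintext = 0x60C9E
s_1 = Round(s_0, k_0) = 0x5CFA9
s_2 = Round(s_1, k_1) = 0x859A7
s_3 = Round(s_2, k_2) = 0x23A68
s_4 = Round(s_3, k_3) = 0x5AC5C
s_5 = Round(s_4, k_4) = 0x41EDF
s_6 = Round(s_5, k_5) = 0x33208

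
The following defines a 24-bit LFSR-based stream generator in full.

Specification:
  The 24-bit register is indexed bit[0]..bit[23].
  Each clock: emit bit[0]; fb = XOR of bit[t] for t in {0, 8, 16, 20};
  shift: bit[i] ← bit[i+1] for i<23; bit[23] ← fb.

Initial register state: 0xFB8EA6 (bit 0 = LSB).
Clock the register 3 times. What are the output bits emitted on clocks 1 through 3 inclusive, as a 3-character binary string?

011

reg_0 = 0xFB8EA6
clock 1: out=0, reg = 0x7DC753
clock 2: out=1, reg = 0x3EE3A9
clock 3: out=1, reg = 0x9F71D4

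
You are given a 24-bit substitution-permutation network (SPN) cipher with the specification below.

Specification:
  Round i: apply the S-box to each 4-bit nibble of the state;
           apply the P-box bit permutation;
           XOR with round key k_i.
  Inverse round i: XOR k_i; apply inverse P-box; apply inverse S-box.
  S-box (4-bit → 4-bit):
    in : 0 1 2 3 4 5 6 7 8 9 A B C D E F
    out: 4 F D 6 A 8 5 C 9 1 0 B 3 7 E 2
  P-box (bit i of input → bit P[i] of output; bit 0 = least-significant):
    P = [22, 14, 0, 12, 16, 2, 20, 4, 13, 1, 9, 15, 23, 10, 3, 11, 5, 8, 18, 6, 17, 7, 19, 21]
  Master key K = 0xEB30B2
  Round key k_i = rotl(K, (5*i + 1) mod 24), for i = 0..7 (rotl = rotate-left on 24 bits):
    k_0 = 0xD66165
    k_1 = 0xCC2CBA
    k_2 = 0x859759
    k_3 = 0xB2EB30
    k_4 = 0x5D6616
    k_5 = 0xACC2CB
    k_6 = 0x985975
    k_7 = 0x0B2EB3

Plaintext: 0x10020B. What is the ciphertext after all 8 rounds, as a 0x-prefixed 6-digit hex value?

s_0 = plaintext = 0x10020B
s_1 = Round(s_0, k_0) = 0xA893ED
s_2 = Round(s_1, k_1) = 0x1C6ECD
s_3 = Round(s_2, k_2) = 0x6E54F6
s_4 = Round(s_3, k_3) = 0xFC6277
s_5 = Round(s_4, k_4) = 0xCDD5AF
s_6 = Round(s_5, k_5) = 0x2A0763
s_7 = Round(s_6, k_6) = 0xA39B7C
s_8 = Round(s_7, k_7) = 0xDFCFA1

0xDFCFA1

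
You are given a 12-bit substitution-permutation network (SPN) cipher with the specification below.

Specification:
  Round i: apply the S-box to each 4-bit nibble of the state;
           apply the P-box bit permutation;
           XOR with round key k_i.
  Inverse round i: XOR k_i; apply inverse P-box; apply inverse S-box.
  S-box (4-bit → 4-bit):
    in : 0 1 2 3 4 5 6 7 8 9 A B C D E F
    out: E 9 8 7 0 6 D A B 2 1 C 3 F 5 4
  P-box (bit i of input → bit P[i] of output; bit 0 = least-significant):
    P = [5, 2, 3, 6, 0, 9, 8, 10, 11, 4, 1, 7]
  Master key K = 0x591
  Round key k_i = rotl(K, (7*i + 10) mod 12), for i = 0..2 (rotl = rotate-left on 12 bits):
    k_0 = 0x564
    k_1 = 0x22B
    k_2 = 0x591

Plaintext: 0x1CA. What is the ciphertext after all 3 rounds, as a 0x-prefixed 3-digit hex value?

0x103

s_0 = plaintext = 0x1CA
s_1 = Round(s_0, k_0) = 0xFC5
s_2 = Round(s_1, k_1) = 0x024
s_3 = Round(s_2, k_2) = 0x103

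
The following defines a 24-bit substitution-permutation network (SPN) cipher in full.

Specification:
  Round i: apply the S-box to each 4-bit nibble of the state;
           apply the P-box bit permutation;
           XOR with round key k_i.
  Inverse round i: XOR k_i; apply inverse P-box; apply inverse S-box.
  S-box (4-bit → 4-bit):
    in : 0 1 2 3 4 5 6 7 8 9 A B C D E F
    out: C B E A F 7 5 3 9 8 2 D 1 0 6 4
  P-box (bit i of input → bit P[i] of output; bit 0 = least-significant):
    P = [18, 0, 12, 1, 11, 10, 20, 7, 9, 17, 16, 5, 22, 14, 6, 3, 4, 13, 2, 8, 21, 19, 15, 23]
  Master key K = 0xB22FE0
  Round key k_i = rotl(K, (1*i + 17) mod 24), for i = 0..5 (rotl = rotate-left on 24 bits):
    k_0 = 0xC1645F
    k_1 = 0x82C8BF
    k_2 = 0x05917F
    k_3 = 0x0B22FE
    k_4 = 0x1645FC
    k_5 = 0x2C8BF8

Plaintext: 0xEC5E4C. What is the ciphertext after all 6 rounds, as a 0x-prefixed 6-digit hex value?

s_0 = plaintext = 0xEC5E4C
s_1 = Round(s_0, k_0) = 0x9EA88F
s_2 = Round(s_1, k_1) = 0x02B21B
s_3 = Round(s_2, k_2) = 0xC22C91
s_4 = Round(s_3, k_3) = 0x2F4131
s_5 = Round(s_4, k_4) = 0xD88313
s_6 = Round(s_5, k_5) = 0x6E8643

0x6E8643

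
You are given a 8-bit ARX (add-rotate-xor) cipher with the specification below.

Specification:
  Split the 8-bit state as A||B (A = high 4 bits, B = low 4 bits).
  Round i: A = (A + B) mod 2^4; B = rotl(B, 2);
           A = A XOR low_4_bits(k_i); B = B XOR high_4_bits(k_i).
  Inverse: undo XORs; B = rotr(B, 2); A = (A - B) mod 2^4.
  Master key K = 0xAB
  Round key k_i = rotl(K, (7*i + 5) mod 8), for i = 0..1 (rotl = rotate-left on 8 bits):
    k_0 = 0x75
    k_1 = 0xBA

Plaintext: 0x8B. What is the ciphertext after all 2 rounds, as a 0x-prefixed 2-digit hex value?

0x5D

s_0 = plaintext = 0x8B
s_1 = Round(s_0, k_0) = 0x69
s_2 = Round(s_1, k_1) = 0x5D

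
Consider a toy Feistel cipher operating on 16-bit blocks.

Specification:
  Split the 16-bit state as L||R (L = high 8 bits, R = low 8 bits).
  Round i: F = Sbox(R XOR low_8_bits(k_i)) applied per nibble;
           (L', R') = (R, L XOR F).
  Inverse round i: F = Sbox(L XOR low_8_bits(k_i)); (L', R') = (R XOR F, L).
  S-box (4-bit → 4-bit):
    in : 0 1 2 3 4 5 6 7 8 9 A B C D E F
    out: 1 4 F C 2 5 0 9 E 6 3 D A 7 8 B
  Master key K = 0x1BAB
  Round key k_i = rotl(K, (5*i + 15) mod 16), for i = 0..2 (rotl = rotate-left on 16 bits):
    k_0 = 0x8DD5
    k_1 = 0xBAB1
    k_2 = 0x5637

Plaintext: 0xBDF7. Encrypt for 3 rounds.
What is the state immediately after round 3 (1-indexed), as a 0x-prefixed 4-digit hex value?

0x4BD8

s_0 = plaintext = 0xBDF7
s_1 = Round(s_0, k_0) = 0xF742
s_2 = Round(s_1, k_1) = 0x424B
s_3 = Round(s_2, k_2) = 0x4BD8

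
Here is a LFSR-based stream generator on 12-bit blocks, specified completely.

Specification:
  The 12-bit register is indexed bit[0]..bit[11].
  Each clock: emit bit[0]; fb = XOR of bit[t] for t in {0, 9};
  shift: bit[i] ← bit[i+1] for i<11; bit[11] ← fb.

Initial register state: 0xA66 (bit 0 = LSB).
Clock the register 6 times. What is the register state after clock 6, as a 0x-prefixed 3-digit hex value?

0xEE9

reg_0 = 0xA66
clock 1: out=0, reg = 0xD33
clock 2: out=1, reg = 0xE99
clock 3: out=1, reg = 0x74C
clock 4: out=0, reg = 0xBA6
clock 5: out=0, reg = 0xDD3
clock 6: out=1, reg = 0xEE9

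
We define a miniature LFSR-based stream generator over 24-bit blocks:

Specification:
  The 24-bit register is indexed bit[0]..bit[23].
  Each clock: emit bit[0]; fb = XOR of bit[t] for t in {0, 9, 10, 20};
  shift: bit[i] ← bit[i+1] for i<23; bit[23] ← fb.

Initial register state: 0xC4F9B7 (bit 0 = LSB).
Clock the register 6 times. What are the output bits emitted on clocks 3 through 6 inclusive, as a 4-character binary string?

1011

reg_0 = 0xC4F9B7
clock 1: out=1, reg = 0xE27CDB
clock 2: out=1, reg = 0x713E6D
clock 3: out=1, reg = 0x389F36
clock 4: out=0, reg = 0x9C4F9B
clock 5: out=1, reg = 0x4E27CD
clock 6: out=1, reg = 0xA713E6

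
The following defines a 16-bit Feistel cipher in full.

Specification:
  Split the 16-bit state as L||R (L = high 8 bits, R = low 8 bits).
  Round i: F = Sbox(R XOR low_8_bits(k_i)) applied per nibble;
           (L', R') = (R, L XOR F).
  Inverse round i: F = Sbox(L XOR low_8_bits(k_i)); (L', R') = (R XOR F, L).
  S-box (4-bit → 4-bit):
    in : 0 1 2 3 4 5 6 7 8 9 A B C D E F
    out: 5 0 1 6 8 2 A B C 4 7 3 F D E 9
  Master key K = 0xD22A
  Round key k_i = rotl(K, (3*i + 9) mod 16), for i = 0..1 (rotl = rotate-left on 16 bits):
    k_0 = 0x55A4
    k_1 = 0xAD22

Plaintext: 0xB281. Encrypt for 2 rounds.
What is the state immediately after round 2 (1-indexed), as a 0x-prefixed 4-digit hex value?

s_0 = plaintext = 0xB281
s_1 = Round(s_0, k_0) = 0x81A0
s_2 = Round(s_1, k_1) = 0xA040

0xA040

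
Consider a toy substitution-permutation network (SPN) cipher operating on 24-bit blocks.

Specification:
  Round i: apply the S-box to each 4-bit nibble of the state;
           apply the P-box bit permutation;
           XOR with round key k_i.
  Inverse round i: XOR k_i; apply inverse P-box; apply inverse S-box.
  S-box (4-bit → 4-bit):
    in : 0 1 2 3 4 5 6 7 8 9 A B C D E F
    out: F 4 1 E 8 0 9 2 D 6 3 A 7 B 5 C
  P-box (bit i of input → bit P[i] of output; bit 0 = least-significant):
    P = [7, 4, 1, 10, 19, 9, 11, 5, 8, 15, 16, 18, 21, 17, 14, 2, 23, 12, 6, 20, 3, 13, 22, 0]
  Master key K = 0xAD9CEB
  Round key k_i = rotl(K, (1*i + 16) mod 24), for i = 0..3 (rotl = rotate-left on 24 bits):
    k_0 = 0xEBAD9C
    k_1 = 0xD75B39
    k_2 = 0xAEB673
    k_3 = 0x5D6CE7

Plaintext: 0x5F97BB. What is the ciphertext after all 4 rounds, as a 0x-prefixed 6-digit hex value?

0x1C4111

s_0 = plaintext = 0x5F97BB
s_1 = Round(s_0, k_0) = 0xF96BEC
s_2 = Round(s_1, k_1) = 0xBBC3EE
s_3 = Round(s_2, k_2) = 0x914EF0
s_4 = Round(s_3, k_3) = 0x1C4111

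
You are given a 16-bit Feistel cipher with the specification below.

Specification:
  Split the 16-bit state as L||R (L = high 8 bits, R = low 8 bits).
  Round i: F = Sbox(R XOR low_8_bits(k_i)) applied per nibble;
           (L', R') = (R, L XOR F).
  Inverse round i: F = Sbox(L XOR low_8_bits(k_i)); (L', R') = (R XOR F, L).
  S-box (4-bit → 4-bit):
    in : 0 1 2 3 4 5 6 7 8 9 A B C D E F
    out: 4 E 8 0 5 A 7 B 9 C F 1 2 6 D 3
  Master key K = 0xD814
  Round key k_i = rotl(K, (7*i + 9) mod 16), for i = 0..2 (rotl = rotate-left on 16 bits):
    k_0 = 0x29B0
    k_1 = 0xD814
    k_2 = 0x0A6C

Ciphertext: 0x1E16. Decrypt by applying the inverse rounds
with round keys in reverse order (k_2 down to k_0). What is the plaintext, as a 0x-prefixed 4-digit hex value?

s_0 = ciphertext = 0x1E16
s_1 = InvRound(s_0, k_2) = 0xAE1E
s_2 = InvRound(s_1, k_1) = 0x01AE
s_3 = InvRound(s_2, k_0) = 0xB001

0xB001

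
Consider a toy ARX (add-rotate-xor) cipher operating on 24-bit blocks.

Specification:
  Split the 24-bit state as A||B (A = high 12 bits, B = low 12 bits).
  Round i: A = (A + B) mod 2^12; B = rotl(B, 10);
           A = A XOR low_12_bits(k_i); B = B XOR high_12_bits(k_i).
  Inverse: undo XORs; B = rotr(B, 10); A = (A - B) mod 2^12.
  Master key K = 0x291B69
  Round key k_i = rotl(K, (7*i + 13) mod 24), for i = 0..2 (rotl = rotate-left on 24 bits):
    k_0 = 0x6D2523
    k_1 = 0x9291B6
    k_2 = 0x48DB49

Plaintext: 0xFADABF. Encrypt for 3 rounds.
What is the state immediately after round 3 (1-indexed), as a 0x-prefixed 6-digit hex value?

s_0 = plaintext = 0xFADABF
s_1 = Round(s_0, k_0) = 0xF4F87D
s_2 = Round(s_1, k_1) = 0x67AF36
s_3 = Round(s_2, k_2) = 0xEF9F40

0xEF9F40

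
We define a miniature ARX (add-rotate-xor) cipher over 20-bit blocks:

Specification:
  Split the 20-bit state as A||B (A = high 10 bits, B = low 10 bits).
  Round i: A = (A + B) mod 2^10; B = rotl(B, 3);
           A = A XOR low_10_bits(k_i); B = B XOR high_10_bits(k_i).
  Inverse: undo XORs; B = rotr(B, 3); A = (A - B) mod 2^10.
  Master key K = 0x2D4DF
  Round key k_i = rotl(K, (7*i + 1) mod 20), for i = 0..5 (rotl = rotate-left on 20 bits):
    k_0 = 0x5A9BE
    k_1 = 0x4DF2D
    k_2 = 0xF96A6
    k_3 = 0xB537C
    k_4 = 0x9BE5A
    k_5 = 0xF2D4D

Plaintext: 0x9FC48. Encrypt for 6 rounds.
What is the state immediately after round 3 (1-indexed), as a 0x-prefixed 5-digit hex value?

0xD24ED

s_0 = plaintext = 0x9FC48
s_1 = Round(s_0, k_0) = 0xDE72A
s_2 = Round(s_1, k_1) = 0x63861
s_3 = Round(s_2, k_2) = 0xD24ED
s_4 = Round(s_3, k_3) = 0xD29BD
s_5 = Round(s_4, k_4) = 0xD7784
s_6 = Round(s_5, k_5) = 0xEB3EC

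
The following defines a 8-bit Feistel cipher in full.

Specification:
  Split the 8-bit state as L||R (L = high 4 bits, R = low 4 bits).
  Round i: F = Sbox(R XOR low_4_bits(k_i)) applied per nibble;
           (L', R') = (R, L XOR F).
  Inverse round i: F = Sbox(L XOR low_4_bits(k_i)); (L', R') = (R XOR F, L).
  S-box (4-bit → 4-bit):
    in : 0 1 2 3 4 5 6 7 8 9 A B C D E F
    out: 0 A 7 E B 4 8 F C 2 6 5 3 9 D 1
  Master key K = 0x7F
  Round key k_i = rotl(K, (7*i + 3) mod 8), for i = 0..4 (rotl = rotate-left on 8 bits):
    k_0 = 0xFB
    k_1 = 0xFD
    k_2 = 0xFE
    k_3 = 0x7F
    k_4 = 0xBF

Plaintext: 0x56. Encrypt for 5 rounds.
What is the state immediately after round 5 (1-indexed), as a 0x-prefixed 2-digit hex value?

s_0 = plaintext = 0x56
s_1 = Round(s_0, k_0) = 0x6C
s_2 = Round(s_1, k_1) = 0xCC
s_3 = Round(s_2, k_2) = 0xCB
s_4 = Round(s_3, k_3) = 0xB7
s_5 = Round(s_4, k_4) = 0x77

0x77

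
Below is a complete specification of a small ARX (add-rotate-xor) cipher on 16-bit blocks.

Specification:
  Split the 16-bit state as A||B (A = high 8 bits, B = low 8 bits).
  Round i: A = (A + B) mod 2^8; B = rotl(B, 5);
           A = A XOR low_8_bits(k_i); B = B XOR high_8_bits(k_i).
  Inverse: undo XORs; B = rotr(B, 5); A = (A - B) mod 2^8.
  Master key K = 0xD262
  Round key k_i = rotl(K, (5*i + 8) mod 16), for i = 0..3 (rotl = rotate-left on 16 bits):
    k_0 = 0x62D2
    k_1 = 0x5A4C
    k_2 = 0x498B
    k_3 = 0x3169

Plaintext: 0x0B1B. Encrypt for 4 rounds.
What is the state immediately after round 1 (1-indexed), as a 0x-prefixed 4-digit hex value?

0xF401

s_0 = plaintext = 0x0B1B
s_1 = Round(s_0, k_0) = 0xF401
s_2 = Round(s_1, k_1) = 0xB97A
s_3 = Round(s_2, k_2) = 0xB806
s_4 = Round(s_3, k_3) = 0xD7F1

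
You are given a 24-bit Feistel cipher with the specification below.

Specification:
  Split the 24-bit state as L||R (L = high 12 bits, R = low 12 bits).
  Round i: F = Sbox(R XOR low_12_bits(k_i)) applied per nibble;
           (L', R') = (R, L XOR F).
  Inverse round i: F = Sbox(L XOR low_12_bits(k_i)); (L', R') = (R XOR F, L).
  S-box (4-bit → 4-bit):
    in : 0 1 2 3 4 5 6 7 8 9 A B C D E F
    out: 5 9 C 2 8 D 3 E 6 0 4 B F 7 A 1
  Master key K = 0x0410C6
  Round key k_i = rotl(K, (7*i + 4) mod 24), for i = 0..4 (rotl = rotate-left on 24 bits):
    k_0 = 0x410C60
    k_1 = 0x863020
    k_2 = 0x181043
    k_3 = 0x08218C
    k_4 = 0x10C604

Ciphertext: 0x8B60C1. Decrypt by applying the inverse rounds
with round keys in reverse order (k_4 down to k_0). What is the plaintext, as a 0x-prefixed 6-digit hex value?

0x8A05B3

s_0 = ciphertext = 0x8B60C1
s_1 = InvRound(s_0, k_4) = 0xA7D8B6
s_2 = InvRound(s_1, k_3) = 0x3AFA7D
s_3 = InvRound(s_2, k_2) = 0x8D23AF
s_4 = InvRound(s_3, k_1) = 0x5B38D2
s_5 = InvRound(s_4, k_0) = 0x8A05B3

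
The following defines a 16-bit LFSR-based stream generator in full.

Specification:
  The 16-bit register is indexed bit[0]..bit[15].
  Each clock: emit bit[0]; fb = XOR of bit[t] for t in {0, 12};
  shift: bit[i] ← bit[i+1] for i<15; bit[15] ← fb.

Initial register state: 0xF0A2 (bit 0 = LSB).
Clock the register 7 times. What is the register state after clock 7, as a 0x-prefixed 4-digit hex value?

0xFBE1

reg_0 = 0xF0A2
clock 1: out=0, reg = 0xF851
clock 2: out=1, reg = 0x7C28
clock 3: out=0, reg = 0xBE14
clock 4: out=0, reg = 0xDF0A
clock 5: out=0, reg = 0xEF85
clock 6: out=1, reg = 0xF7C2
clock 7: out=0, reg = 0xFBE1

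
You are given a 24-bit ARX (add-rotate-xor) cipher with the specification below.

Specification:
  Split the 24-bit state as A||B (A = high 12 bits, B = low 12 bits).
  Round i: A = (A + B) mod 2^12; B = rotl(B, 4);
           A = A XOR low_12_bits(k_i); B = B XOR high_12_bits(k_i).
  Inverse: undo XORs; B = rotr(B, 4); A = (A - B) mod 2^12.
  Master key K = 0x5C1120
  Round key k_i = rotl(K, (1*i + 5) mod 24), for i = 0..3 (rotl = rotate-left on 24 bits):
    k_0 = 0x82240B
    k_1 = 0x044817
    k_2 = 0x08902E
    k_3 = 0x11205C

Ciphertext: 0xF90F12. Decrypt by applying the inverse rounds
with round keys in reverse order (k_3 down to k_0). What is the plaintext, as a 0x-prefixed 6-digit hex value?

0x8716AB

s_0 = ciphertext = 0xF90F12
s_1 = InvRound(s_0, k_3) = 0xEEC0E0
s_2 = InvRound(s_1, k_2) = 0x5BC906
s_3 = InvRound(s_2, k_1) = 0xB17294
s_4 = InvRound(s_3, k_0) = 0x8716AB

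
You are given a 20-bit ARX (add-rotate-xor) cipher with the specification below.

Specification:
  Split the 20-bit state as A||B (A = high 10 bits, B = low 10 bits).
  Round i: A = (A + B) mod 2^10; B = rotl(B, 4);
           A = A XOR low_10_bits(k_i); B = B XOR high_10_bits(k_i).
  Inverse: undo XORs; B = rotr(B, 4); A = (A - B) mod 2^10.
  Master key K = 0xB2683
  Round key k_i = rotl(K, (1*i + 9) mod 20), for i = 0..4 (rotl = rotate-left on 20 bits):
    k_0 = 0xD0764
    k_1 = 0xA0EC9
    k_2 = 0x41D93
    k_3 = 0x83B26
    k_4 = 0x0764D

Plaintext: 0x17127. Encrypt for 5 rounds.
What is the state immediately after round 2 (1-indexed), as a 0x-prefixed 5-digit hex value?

0xB55D7

s_0 = plaintext = 0x17127
s_1 = Round(s_0, k_0) = 0xB9D35
s_2 = Round(s_1, k_1) = 0xB55D7
s_3 = Round(s_2, k_2) = 0x4FC70
s_4 = Round(s_3, k_3) = 0xA250F
s_5 = Round(s_4, k_4) = 0x754E9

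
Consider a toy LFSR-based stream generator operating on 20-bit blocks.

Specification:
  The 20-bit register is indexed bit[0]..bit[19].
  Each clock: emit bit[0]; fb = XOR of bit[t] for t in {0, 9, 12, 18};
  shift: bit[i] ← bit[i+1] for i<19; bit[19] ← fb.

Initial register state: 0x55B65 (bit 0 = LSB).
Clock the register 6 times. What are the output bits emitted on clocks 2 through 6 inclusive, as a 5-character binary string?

reg_0 = 0x55B65
clock 1: out=1, reg = 0x2ADB2
clock 2: out=0, reg = 0x156D9
clock 3: out=1, reg = 0x8AB6C
clock 4: out=0, reg = 0xC55B6
clock 5: out=0, reg = 0x62ADB
clock 6: out=1, reg = 0xB156D

01001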